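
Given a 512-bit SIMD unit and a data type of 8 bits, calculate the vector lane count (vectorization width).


Width = SIMD bits / data type bits
= 512 / 8 = 64

64


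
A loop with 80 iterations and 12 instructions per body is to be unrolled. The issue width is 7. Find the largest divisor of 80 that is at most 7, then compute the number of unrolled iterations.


Largest divisor of 80 <= 7 is 5
New iterations = 80 / 5 = 16

16


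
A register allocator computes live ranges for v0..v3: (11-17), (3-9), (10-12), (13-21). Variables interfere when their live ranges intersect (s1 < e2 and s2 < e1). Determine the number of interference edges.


Check all pairs for overlapping intervals.
Two intervals (s1,e1) and (s2,e2) overlap if s1 < e2 and s2 < e1.
v0 (11-17) vs v1..v3: overlaps v2, v3 -> 2
v1 (3-9) vs v2..v3: overlaps none -> 0
v2 (10-12) vs v3: overlaps none -> 0
Total overlapping pairs = 2 + 0 + 0 = 2

2


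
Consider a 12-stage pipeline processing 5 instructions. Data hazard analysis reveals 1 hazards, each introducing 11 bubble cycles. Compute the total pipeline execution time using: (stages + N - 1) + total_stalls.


Base cycles = 12 + 5 - 1 = 16
Total stalls = 1 * 11 = 11
Total = 16 + 11 = 27

27


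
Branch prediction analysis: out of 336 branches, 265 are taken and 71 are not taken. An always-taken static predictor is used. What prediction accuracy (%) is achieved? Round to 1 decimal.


Predictor: always-taken
Correct predictions = 265
Accuracy = 265 / 336 * 100 = 78.9%

78.9


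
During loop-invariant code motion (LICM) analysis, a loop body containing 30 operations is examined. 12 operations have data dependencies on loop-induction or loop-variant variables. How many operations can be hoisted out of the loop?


Invariant candidates = total - loop-dependent
= 30 - 12 = 18

18


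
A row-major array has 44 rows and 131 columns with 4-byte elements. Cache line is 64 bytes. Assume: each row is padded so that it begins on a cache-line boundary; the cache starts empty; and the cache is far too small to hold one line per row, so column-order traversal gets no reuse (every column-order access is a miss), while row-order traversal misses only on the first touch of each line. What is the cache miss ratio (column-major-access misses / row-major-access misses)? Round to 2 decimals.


Each row occupies 131 * 4 = 524 bytes and starts on a line boundary, so it spans ceil(524 / 64) = 9 cache lines.
Row-major traversal misses (one per line touched): 44 * ceil(131 * 4 / 64) = 396
Column-major traversal misses (no reuse, every access misses): 44 * 131 = 5764
Ratio = 5764 / 396 = 14.56

14.56


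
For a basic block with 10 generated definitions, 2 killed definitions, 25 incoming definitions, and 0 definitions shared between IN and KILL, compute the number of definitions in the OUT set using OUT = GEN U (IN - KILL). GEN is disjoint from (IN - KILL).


IN - KILL: 25 - 0 = 25 surviving definitions
OUT = GEN + surviving = 10 + 25 = 35

35


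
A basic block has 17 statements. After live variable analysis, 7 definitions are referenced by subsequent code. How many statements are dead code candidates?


Dead code = total statements - live definitions
= 17 - 7 = 10

10


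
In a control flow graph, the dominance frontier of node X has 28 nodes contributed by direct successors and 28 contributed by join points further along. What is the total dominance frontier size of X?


DF(X) = direct successor contributions + join point contributions
= 28 + 28 = 56

56


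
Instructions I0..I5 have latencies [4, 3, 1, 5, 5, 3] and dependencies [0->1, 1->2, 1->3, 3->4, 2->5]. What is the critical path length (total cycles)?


Compute longest path through dependency graph: dist(Ik) = max over predecessors of dist + latency(Ik).
dist(I0) = latency 4 = 4
dist(I1) = dist(I0) + 3 = 4 + 3 = 7
dist(I2) = dist(I1) + 1 = 7 + 1 = 8
dist(I3) = dist(I1) + 5 = 7 + 5 = 12
dist(I4) = dist(I3) + 5 = 12 + 5 = 17
dist(I5) = dist(I2) + 3 = 8 + 3 = 11
Critical path = max dist = 17

17


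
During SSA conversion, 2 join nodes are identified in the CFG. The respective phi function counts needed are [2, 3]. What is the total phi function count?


Total phi functions = sum of phi functions at each join node
= 2 + 3 = 5

5


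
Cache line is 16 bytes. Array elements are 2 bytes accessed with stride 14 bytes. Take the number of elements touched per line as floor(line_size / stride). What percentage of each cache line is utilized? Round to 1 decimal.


Elements per cache line = floor(16 / 14) = 1
Bytes used = 1 * 2 = 2
Utilization = 2 / 16 * 100 = 12.5%

12.5


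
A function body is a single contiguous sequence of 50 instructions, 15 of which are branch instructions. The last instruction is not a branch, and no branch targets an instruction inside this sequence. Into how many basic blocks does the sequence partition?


With no in-sequence branch targets, the leaders are the first instruction plus the instruction after each branch.
Number of basic blocks = branches + 1
= 15 + 1 = 16

16


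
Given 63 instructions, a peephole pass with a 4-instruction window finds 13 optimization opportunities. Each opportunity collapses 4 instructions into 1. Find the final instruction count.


Each match removes 3 instructions.
Total removed = 13 * 3 = 39
Remaining = 63 - 39 = 24

24


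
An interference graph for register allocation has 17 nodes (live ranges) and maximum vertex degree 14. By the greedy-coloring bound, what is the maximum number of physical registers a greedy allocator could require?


Greedy coloring never needs more than (max_degree + 1) colors: when coloring a vertex, at most max_degree neighbors are already colored.
Upper bound = 14 + 1 = 15

15


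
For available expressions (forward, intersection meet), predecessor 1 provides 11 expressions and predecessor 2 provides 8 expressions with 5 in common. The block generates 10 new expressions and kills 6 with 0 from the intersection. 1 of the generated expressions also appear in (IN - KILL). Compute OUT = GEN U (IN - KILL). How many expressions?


IN = intersection of predecessors = 5
IN - KILL = 5 - 0 = 5
|OUT| = |GEN| + |IN - KILL| - |GEN ∩ (IN - KILL)| = 10 + 5 - 1 = 14

14


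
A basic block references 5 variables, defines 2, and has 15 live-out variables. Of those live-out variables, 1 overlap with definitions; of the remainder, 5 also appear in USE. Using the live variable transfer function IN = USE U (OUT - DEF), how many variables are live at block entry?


OUT - DEF: 15 - 1 = 14
|IN| = |USE| + |OUT - DEF| - |USE ∩ (OUT - DEF)| = 5 + 14 - 5 = 14

14


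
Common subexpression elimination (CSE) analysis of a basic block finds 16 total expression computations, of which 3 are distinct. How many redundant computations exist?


CSE count = total expressions - unique expressions
= 16 - 3 = 13

13


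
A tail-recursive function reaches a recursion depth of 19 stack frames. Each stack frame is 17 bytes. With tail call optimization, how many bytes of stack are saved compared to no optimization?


Without TCO: 19 * 17 = 323 bytes
With TCO: reuse 1 frame = 17 bytes
Savings = 323 - 17 = 306

306


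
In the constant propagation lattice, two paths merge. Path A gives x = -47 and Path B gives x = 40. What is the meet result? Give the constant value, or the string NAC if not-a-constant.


Meet operation: if both paths give the same constant, result is that constant; if they differ, result is NAC (not-a-constant).
Path A: -47, Path B: 40 -> differ
Result: not-a-constant -> NAC

NAC


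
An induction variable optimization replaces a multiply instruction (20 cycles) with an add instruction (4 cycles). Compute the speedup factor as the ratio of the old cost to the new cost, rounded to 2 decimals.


Ratio = mult_cost / add_cost = 20 / 4 = 5.0

5.0


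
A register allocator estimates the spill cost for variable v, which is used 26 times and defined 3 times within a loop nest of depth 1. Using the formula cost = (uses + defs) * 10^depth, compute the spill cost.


uses + defs = 26 + 3 = 29
10^1 = 10
Spill cost = 29 * 10 = 290

290


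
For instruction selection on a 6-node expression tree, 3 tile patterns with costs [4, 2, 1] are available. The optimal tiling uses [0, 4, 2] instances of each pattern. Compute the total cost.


Total cost = sum(count_i * cost_i)
= 0*4 + 4*2 + 2*1
= 10

10


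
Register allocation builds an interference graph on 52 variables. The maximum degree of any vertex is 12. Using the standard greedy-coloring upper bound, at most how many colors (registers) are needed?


Greedy coloring never needs more than (max_degree + 1) colors: when coloring a vertex, at most max_degree neighbors are already colored.
Upper bound = 12 + 1 = 13

13


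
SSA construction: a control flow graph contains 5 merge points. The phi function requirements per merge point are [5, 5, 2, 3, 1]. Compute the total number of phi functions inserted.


Total phi functions = sum of phi functions at each join node
= 5 + 5 + 2 + 3 + 1 = 16

16


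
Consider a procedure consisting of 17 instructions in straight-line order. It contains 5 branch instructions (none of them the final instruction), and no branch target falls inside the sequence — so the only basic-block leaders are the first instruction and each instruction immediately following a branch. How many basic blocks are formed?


With no in-sequence branch targets, the leaders are the first instruction plus the instruction after each branch.
Number of basic blocks = branches + 1
= 5 + 1 = 6

6


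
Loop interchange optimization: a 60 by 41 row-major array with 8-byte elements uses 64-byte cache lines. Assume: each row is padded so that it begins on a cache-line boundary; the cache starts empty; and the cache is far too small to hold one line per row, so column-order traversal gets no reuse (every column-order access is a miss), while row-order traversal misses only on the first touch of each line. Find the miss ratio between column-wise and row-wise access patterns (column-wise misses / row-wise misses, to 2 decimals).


Each row occupies 41 * 8 = 328 bytes and starts on a line boundary, so it spans ceil(328 / 64) = 6 cache lines.
Row-major traversal misses (one per line touched): 60 * ceil(41 * 8 / 64) = 360
Column-major traversal misses (no reuse, every access misses): 60 * 41 = 2460
Ratio = 2460 / 360 = 6.83

6.83


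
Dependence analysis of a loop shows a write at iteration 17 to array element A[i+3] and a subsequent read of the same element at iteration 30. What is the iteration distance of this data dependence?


Distance = read iteration - write iteration
= 30 - 17 = 13

13


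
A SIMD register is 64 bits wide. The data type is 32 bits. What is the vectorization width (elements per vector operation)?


Width = SIMD bits / data type bits
= 64 / 32 = 2

2


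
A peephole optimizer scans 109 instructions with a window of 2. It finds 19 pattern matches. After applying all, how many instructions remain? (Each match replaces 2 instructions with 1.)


Each match removes 1 instructions.
Total removed = 19 * 1 = 19
Remaining = 109 - 19 = 90

90


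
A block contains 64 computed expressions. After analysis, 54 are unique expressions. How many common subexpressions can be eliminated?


CSE count = total expressions - unique expressions
= 64 - 54 = 10

10


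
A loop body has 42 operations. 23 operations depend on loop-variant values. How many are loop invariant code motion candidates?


Invariant candidates = total - loop-dependent
= 42 - 23 = 19

19


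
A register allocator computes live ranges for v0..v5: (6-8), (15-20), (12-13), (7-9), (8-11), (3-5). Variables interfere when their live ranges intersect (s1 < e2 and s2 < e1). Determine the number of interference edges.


Check all pairs for overlapping intervals.
Two intervals (s1,e1) and (s2,e2) overlap if s1 < e2 and s2 < e1.
v0 (6-8) vs v1..v5: overlaps v3 -> 1
v1 (15-20) vs v2..v5: overlaps none -> 0
v2 (12-13) vs v3..v5: overlaps none -> 0
v3 (7-9) vs v4..v5: overlaps v4 -> 1
v4 (8-11) vs v5: overlaps none -> 0
Total overlapping pairs = 1 + 0 + 0 + 1 + 0 = 2

2


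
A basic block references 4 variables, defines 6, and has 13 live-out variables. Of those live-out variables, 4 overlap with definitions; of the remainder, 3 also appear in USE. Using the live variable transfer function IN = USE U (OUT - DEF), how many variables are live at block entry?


OUT - DEF: 13 - 4 = 9
|IN| = |USE| + |OUT - DEF| - |USE ∩ (OUT - DEF)| = 4 + 9 - 3 = 10

10


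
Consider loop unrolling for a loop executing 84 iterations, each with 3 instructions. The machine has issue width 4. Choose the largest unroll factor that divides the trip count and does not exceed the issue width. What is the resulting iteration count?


Largest divisor of 84 <= 4 is 4
New iterations = 84 / 4 = 21

21


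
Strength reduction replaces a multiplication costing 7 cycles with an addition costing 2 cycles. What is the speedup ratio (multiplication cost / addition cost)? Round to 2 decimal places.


Ratio = mult_cost / add_cost = 7 / 2 = 3.5

3.5


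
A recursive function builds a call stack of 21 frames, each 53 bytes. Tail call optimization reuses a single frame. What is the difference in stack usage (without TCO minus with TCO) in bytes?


Without TCO: 21 * 53 = 1113 bytes
With TCO: reuse 1 frame = 53 bytes
Savings = 1113 - 53 = 1060

1060


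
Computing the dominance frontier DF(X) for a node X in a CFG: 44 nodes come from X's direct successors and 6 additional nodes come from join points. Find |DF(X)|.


DF(X) = direct successor contributions + join point contributions
= 44 + 6 = 50

50


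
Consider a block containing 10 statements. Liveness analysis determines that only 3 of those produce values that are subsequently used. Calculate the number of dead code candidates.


Dead code = total statements - live definitions
= 10 - 3 = 7

7


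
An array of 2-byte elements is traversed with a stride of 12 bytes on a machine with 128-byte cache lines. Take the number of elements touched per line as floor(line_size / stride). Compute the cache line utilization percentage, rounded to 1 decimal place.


Elements per cache line = floor(128 / 12) = 10
Bytes used = 10 * 2 = 20
Utilization = 20 / 128 * 100 = 15.6%

15.6


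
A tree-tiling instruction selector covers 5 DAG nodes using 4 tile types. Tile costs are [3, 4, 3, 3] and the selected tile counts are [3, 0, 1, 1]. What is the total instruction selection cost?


Total cost = sum(count_i * cost_i)
= 3*3 + 0*4 + 1*3 + 1*3
= 15

15


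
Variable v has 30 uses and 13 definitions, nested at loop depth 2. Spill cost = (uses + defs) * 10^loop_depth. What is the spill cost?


uses + defs = 30 + 13 = 43
10^2 = 100
Spill cost = 43 * 100 = 4300

4300


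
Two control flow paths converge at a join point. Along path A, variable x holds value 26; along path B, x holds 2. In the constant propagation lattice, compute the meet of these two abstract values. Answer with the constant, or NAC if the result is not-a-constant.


Meet operation: if both paths give the same constant, result is that constant; if they differ, result is NAC (not-a-constant).
Path A: 26, Path B: 2 -> differ
Result: not-a-constant -> NAC

NAC


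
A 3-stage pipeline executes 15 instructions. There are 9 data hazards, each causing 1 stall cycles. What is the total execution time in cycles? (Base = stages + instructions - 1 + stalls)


Base cycles = 3 + 15 - 1 = 17
Total stalls = 9 * 1 = 9
Total = 17 + 9 = 26

26


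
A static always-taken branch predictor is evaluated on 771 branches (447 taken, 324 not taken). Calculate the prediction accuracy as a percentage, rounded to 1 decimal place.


Predictor: always-taken
Correct predictions = 447
Accuracy = 447 / 771 * 100 = 58.0%

58.0


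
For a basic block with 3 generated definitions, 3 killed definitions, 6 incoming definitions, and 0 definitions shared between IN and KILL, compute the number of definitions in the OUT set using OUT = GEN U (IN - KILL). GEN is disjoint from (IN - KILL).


IN - KILL: 6 - 0 = 6 surviving definitions
OUT = GEN + surviving = 3 + 6 = 9

9


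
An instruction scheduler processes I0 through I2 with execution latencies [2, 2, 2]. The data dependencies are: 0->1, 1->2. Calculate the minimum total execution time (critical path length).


Compute longest path through dependency graph: dist(Ik) = max over predecessors of dist + latency(Ik).
dist(I0) = latency 2 = 2
dist(I1) = dist(I0) + 2 = 2 + 2 = 4
dist(I2) = dist(I1) + 2 = 4 + 2 = 6
Critical path = max dist = 6

6


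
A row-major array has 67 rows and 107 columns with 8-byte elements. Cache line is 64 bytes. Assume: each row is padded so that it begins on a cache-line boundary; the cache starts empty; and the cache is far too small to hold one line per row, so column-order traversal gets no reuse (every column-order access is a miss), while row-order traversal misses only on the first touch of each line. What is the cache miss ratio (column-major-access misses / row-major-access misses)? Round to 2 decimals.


Each row occupies 107 * 8 = 856 bytes and starts on a line boundary, so it spans ceil(856 / 64) = 14 cache lines.
Row-major traversal misses (one per line touched): 67 * ceil(107 * 8 / 64) = 938
Column-major traversal misses (no reuse, every access misses): 67 * 107 = 7169
Ratio = 7169 / 938 = 7.64

7.64


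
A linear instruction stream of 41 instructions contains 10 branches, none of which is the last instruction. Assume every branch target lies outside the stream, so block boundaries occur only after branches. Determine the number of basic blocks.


With no in-sequence branch targets, the leaders are the first instruction plus the instruction after each branch.
Number of basic blocks = branches + 1
= 10 + 1 = 11

11


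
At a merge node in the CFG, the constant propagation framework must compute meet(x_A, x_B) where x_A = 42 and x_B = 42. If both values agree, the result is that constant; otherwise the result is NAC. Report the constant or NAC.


Meet operation: if both paths give the same constant, result is that constant; if they differ, result is NAC (not-a-constant).
Path A: 42, Path B: 42 -> equal
Result: constant -> 42

42


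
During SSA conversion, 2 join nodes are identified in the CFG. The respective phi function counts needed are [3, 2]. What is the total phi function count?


Total phi functions = sum of phi functions at each join node
= 3 + 2 = 5

5


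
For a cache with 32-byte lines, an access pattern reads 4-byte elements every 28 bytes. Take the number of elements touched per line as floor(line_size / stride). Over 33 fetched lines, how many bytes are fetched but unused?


Elements per line = floor(32 / 28) = 1
Bytes used per line = 1 * 4 = 4
Wasted per line = 32 - 4 = 28
Total wasted = 28 * 33 = 924

924


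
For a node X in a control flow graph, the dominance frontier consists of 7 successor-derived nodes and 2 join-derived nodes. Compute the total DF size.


DF(X) = direct successor contributions + join point contributions
= 7 + 2 = 9

9


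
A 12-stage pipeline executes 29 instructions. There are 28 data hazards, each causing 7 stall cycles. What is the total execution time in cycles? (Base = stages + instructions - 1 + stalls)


Base cycles = 12 + 29 - 1 = 40
Total stalls = 28 * 7 = 196
Total = 40 + 196 = 236

236


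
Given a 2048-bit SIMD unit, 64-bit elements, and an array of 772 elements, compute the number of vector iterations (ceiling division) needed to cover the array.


Width = 2048 / 64 = 32 elements per vector op
Iterations = ceil(772 / 32) = 25

25


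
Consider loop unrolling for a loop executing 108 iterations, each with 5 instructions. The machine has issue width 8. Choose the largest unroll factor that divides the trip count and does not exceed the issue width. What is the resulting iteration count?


Largest divisor of 108 <= 8 is 6
New iterations = 108 / 6 = 18

18


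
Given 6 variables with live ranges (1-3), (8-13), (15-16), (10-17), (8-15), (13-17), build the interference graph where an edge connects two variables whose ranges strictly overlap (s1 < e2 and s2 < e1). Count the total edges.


Check all pairs for overlapping intervals.
Two intervals (s1,e1) and (s2,e2) overlap if s1 < e2 and s2 < e1.
v0 (1-3) vs v1..v5: overlaps none -> 0
v1 (8-13) vs v2..v5: overlaps v3, v4 -> 2
v2 (15-16) vs v3..v5: overlaps v3, v5 -> 2
v3 (10-17) vs v4..v5: overlaps v4, v5 -> 2
v4 (8-15) vs v5: overlaps v5 -> 1
Total overlapping pairs = 0 + 2 + 2 + 2 + 1 = 7

7


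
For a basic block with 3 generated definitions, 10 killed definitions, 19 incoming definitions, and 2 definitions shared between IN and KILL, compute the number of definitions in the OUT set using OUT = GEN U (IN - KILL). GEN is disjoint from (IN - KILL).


IN - KILL: 19 - 2 = 17 surviving definitions
OUT = GEN + surviving = 3 + 17 = 20

20


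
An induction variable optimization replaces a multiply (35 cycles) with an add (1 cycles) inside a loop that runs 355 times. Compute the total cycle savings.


Per-iteration saving = 35 - 1 = 34
Total saved = 355 * 34 = 12070

12070


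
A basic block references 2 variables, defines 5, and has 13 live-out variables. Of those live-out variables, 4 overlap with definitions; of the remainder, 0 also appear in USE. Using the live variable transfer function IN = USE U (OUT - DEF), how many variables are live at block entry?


OUT - DEF: 13 - 4 = 9
|IN| = |USE| + |OUT - DEF| - |USE ∩ (OUT - DEF)| = 2 + 9 - 0 = 11

11


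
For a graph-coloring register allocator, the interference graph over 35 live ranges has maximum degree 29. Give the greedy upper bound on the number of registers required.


Greedy coloring never needs more than (max_degree + 1) colors: when coloring a vertex, at most max_degree neighbors are already colored.
Upper bound = 29 + 1 = 30

30


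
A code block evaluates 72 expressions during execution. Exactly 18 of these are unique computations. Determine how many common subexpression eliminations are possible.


CSE count = total expressions - unique expressions
= 72 - 18 = 54

54


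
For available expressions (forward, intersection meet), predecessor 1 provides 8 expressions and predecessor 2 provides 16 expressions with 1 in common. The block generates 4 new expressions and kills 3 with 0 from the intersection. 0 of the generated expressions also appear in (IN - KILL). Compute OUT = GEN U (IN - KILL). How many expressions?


IN = intersection of predecessors = 1
IN - KILL = 1 - 0 = 1
|OUT| = |GEN| + |IN - KILL| - |GEN ∩ (IN - KILL)| = 4 + 1 - 0 = 5

5


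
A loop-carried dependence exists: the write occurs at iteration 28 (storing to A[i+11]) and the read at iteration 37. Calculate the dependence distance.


Distance = read iteration - write iteration
= 37 - 28 = 9

9


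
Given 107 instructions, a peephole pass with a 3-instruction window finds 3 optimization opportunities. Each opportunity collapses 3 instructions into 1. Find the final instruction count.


Each match removes 2 instructions.
Total removed = 3 * 2 = 6
Remaining = 107 - 6 = 101

101


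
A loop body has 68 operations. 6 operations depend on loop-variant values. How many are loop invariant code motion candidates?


Invariant candidates = total - loop-dependent
= 68 - 6 = 62

62


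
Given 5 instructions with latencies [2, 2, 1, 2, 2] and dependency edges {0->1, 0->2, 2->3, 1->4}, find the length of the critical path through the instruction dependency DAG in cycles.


Compute longest path through dependency graph: dist(Ik) = max over predecessors of dist + latency(Ik).
dist(I0) = latency 2 = 2
dist(I1) = dist(I0) + 2 = 2 + 2 = 4
dist(I2) = dist(I0) + 1 = 2 + 1 = 3
dist(I3) = dist(I2) + 2 = 3 + 2 = 5
dist(I4) = dist(I1) + 2 = 4 + 2 = 6
Critical path = max dist = 6

6


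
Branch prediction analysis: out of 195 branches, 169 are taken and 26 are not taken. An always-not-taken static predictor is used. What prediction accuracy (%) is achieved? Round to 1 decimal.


Predictor: always-not-taken
Correct predictions = 26
Accuracy = 26 / 195 * 100 = 13.3%

13.3


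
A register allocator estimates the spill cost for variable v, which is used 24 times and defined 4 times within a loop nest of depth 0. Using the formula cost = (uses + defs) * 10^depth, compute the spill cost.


uses + defs = 24 + 4 = 28
10^0 = 1
Spill cost = 28 * 1 = 28

28


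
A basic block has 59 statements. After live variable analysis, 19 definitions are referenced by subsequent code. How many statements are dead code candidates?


Dead code = total statements - live definitions
= 59 - 19 = 40

40


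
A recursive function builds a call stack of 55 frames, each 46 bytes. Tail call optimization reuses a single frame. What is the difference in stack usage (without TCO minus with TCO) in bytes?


Without TCO: 55 * 46 = 2530 bytes
With TCO: reuse 1 frame = 46 bytes
Savings = 2530 - 46 = 2484

2484


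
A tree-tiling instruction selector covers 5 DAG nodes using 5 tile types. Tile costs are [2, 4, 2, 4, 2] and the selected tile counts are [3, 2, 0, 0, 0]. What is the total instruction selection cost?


Total cost = sum(count_i * cost_i)
= 3*2 + 2*4 + 0*2 + 0*4 + 0*2
= 14

14


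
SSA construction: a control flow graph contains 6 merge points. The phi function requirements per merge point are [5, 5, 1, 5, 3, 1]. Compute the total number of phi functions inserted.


Total phi functions = sum of phi functions at each join node
= 5 + 5 + 1 + 5 + 3 + 1 = 20

20


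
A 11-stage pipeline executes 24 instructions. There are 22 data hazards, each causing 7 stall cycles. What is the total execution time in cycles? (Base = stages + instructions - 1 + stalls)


Base cycles = 11 + 24 - 1 = 34
Total stalls = 22 * 7 = 154
Total = 34 + 154 = 188

188


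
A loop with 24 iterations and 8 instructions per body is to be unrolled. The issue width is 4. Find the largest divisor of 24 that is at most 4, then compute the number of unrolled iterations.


Largest divisor of 24 <= 4 is 4
New iterations = 24 / 4 = 6

6


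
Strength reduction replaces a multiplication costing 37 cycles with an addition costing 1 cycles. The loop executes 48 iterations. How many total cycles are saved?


Per-iteration saving = 37 - 1 = 36
Total saved = 48 * 36 = 1728

1728


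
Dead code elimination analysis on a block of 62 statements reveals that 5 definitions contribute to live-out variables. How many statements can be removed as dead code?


Dead code = total statements - live definitions
= 62 - 5 = 57

57


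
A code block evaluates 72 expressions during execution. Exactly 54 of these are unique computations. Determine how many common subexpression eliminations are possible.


CSE count = total expressions - unique expressions
= 72 - 54 = 18

18


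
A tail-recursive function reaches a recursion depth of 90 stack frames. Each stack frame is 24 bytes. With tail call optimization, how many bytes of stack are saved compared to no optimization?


Without TCO: 90 * 24 = 2160 bytes
With TCO: reuse 1 frame = 24 bytes
Savings = 2160 - 24 = 2136

2136


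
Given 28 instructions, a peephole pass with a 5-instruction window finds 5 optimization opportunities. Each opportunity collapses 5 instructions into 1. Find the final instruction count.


Each match removes 4 instructions.
Total removed = 5 * 4 = 20
Remaining = 28 - 20 = 8

8


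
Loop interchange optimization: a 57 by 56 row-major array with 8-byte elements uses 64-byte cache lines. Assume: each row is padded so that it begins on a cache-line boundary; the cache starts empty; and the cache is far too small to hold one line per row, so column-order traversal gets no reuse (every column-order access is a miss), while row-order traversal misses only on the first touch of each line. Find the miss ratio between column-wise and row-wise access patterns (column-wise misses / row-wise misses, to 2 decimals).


Each row occupies 56 * 8 = 448 bytes and starts on a line boundary, so it spans ceil(448 / 64) = 7 cache lines.
Row-major traversal misses (one per line touched): 57 * ceil(56 * 8 / 64) = 399
Column-major traversal misses (no reuse, every access misses): 57 * 56 = 3192
Ratio = 3192 / 399 = 8.0

8.0


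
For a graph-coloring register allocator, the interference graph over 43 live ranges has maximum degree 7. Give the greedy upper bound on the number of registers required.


Greedy coloring never needs more than (max_degree + 1) colors: when coloring a vertex, at most max_degree neighbors are already colored.
Upper bound = 7 + 1 = 8

8


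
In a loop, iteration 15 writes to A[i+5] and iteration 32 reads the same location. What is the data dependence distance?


Distance = read iteration - write iteration
= 32 - 15 = 17

17


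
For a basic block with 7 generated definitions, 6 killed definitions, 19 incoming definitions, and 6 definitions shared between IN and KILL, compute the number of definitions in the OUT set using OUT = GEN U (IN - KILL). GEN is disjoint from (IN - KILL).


IN - KILL: 19 - 6 = 13 surviving definitions
OUT = GEN + surviving = 7 + 13 = 20

20


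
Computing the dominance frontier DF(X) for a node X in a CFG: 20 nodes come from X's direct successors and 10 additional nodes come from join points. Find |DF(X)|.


DF(X) = direct successor contributions + join point contributions
= 20 + 10 = 30

30


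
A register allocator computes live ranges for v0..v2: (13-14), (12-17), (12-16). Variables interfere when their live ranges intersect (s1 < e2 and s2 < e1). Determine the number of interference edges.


Check all pairs for overlapping intervals.
Two intervals (s1,e1) and (s2,e2) overlap if s1 < e2 and s2 < e1.
v0 (13-14) vs v1..v2: overlaps v1, v2 -> 2
v1 (12-17) vs v2: overlaps v2 -> 1
Total overlapping pairs = 2 + 1 = 3

3


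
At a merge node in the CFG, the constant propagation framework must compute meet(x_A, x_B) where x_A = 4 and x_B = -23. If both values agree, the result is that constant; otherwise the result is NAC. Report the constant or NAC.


Meet operation: if both paths give the same constant, result is that constant; if they differ, result is NAC (not-a-constant).
Path A: 4, Path B: -23 -> differ
Result: not-a-constant -> NAC

NAC


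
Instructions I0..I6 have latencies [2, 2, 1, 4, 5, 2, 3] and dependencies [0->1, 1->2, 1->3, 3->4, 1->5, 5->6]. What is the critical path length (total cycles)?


Compute longest path through dependency graph: dist(Ik) = max over predecessors of dist + latency(Ik).
dist(I0) = latency 2 = 2
dist(I1) = dist(I0) + 2 = 2 + 2 = 4
dist(I2) = dist(I1) + 1 = 4 + 1 = 5
dist(I3) = dist(I1) + 4 = 4 + 4 = 8
dist(I4) = dist(I3) + 5 = 8 + 5 = 13
dist(I5) = dist(I1) + 2 = 4 + 2 = 6
dist(I6) = dist(I5) + 3 = 6 + 3 = 9
Critical path = max dist = 13

13


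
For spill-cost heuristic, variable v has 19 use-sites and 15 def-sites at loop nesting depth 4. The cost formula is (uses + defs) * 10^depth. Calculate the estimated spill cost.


uses + defs = 19 + 15 = 34
10^4 = 10000
Spill cost = 34 * 10000 = 340000

340000


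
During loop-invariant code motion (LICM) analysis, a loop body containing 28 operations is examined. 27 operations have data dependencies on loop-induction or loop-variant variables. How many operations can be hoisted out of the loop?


Invariant candidates = total - loop-dependent
= 28 - 27 = 1

1


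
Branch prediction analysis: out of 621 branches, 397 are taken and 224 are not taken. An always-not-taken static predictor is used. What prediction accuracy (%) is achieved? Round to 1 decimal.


Predictor: always-not-taken
Correct predictions = 224
Accuracy = 224 / 621 * 100 = 36.1%

36.1


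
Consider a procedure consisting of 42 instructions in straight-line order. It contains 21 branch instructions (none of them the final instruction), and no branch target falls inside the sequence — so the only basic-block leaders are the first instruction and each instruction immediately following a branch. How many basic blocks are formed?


With no in-sequence branch targets, the leaders are the first instruction plus the instruction after each branch.
Number of basic blocks = branches + 1
= 21 + 1 = 22

22


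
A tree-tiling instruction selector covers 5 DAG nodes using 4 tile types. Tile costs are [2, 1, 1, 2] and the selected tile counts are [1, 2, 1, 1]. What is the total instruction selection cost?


Total cost = sum(count_i * cost_i)
= 1*2 + 2*1 + 1*1 + 1*2
= 7

7


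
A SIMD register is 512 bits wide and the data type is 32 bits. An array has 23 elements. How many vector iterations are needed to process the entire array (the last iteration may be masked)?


Width = 512 / 32 = 16 elements per vector op
Iterations = ceil(23 / 16) = 2

2


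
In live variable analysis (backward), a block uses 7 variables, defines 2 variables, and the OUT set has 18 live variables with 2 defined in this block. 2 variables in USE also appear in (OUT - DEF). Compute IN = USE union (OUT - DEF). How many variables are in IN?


OUT - DEF: 18 - 2 = 16
|IN| = |USE| + |OUT - DEF| - |USE ∩ (OUT - DEF)| = 7 + 16 - 2 = 21

21


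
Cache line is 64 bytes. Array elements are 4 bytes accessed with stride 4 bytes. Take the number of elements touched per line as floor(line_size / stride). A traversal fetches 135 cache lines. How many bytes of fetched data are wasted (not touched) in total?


Elements per line = floor(64 / 4) = 16
Bytes used per line = 16 * 4 = 64
Wasted per line = 64 - 64 = 0
Total wasted = 0 * 135 = 0

0


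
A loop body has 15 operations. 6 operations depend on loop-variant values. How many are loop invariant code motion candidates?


Invariant candidates = total - loop-dependent
= 15 - 6 = 9

9


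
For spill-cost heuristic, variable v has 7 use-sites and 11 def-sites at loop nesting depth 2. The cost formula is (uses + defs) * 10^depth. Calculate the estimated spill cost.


uses + defs = 7 + 11 = 18
10^2 = 100
Spill cost = 18 * 100 = 1800

1800


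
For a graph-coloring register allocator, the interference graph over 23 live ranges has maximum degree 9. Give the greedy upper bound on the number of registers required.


Greedy coloring never needs more than (max_degree + 1) colors: when coloring a vertex, at most max_degree neighbors are already colored.
Upper bound = 9 + 1 = 10

10


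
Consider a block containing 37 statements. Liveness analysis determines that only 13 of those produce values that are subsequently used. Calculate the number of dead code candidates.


Dead code = total statements - live definitions
= 37 - 13 = 24

24


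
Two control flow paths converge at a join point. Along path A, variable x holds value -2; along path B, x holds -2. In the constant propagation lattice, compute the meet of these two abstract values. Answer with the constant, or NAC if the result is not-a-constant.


Meet operation: if both paths give the same constant, result is that constant; if they differ, result is NAC (not-a-constant).
Path A: -2, Path B: -2 -> equal
Result: constant -> -2

-2


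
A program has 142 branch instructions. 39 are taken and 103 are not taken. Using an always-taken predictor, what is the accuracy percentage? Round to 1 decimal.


Predictor: always-taken
Correct predictions = 39
Accuracy = 39 / 142 * 100 = 27.5%

27.5


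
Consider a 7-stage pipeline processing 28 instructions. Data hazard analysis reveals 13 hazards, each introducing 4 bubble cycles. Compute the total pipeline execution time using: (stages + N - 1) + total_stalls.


Base cycles = 7 + 28 - 1 = 34
Total stalls = 13 * 4 = 52
Total = 34 + 52 = 86

86


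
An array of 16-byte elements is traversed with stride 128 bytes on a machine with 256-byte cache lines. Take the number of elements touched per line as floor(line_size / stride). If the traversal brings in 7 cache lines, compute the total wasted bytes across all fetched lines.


Elements per line = floor(256 / 128) = 2
Bytes used per line = 2 * 16 = 32
Wasted per line = 256 - 32 = 224
Total wasted = 224 * 7 = 1568

1568


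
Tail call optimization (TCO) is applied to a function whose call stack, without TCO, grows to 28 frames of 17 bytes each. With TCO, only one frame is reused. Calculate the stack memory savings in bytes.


Without TCO: 28 * 17 = 476 bytes
With TCO: reuse 1 frame = 17 bytes
Savings = 476 - 17 = 459

459


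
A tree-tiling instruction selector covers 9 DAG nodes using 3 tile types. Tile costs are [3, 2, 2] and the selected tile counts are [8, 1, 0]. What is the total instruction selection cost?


Total cost = sum(count_i * cost_i)
= 8*3 + 1*2 + 0*2
= 26

26


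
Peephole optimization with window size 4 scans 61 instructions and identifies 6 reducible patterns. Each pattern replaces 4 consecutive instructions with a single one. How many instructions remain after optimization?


Each match removes 3 instructions.
Total removed = 6 * 3 = 18
Remaining = 61 - 18 = 43

43


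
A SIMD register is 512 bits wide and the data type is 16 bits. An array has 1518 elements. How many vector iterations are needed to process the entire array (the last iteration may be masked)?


Width = 512 / 16 = 32 elements per vector op
Iterations = ceil(1518 / 32) = 48

48


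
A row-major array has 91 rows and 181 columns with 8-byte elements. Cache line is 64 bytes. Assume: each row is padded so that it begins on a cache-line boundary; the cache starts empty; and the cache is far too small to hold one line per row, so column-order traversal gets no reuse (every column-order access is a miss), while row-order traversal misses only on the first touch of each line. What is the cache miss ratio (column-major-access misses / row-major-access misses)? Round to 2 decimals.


Each row occupies 181 * 8 = 1448 bytes and starts on a line boundary, so it spans ceil(1448 / 64) = 23 cache lines.
Row-major traversal misses (one per line touched): 91 * ceil(181 * 8 / 64) = 2093
Column-major traversal misses (no reuse, every access misses): 91 * 181 = 16471
Ratio = 16471 / 2093 = 7.87

7.87


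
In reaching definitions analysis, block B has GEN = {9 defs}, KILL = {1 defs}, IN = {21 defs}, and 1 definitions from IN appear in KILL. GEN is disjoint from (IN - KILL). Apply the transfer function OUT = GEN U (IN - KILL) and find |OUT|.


IN - KILL: 21 - 1 = 20 surviving definitions
OUT = GEN + surviving = 9 + 20 = 29

29


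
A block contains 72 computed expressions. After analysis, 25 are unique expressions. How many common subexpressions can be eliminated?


CSE count = total expressions - unique expressions
= 72 - 25 = 47

47


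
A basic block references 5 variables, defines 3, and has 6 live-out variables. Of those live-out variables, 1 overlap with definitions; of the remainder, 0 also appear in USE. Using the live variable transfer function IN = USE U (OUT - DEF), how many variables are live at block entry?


OUT - DEF: 6 - 1 = 5
|IN| = |USE| + |OUT - DEF| - |USE ∩ (OUT - DEF)| = 5 + 5 - 0 = 10

10


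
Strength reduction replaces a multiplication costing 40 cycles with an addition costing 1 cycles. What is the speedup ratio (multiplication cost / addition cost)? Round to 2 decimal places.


Ratio = mult_cost / add_cost = 40 / 1 = 40.0

40.0


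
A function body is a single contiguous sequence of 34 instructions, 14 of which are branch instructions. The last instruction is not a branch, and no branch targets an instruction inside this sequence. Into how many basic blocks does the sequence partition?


With no in-sequence branch targets, the leaders are the first instruction plus the instruction after each branch.
Number of basic blocks = branches + 1
= 14 + 1 = 15

15


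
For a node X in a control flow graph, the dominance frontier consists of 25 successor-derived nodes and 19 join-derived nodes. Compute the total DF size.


DF(X) = direct successor contributions + join point contributions
= 25 + 19 = 44

44
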